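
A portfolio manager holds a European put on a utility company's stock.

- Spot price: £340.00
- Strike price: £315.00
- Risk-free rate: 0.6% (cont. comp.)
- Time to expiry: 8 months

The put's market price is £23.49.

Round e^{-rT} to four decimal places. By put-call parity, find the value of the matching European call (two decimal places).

e^(−rT) = e^(−0.006·0.6667) = 0.9960
Put-call parity: C − P = S − K·e^(−rT) = 340 − 315·0.9960 = 340 − 313.7400 = 26.2600
C = P + (C − P) = 23.49 + (26.2600) = 49.7500

£49.75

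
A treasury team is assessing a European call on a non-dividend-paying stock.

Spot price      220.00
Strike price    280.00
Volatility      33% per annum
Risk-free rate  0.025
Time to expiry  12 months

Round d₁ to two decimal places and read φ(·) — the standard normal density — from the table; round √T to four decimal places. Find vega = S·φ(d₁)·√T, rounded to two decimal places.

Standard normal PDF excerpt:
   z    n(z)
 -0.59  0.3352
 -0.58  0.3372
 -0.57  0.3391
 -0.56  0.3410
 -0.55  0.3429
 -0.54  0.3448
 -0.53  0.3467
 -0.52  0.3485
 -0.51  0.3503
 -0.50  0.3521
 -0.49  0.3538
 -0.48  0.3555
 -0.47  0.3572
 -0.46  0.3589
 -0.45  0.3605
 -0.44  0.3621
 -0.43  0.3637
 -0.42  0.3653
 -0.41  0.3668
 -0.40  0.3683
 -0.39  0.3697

77.84

T = 1;  σ√T = 0.3300
d₁ = [ln(220/280) + (0.025 + 0.33²/2)·1] / 0.3300 = [-0.2412 + 0.0795] / 0.3300 = -0.4900 ≈ -0.49
√T = √1 = 1.0000
φ(d₁) = φ(-0.49) = 0.3538
vega = S·φ(d₁)·√T = 220·0.3538·1.0000 = 77.8360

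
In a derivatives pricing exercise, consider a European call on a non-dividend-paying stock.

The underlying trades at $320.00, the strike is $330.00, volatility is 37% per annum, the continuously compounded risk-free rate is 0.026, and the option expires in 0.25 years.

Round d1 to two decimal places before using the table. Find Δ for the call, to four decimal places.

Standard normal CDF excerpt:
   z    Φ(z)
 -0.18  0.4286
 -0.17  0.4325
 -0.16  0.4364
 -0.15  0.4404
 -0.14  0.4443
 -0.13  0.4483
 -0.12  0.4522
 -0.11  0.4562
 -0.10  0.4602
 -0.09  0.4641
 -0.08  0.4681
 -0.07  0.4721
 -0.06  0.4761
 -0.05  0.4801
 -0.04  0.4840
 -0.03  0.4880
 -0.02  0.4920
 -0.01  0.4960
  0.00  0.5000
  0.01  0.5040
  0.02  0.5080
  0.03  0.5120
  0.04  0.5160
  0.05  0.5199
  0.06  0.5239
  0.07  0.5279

σ√T = 0.37·√0.25 = 0.1850
d₁ = [ln(320/330) + (0.026 + ½·0.37²)·0.25] / (σ√T) = (-0.0308 + 0.0236) / 0.1850 = -0.0387 ⇒ -0.04
N(d₁) = N(-0.04) = 0.4840
Δ_call = N(d₁) = 0.4840

0.4840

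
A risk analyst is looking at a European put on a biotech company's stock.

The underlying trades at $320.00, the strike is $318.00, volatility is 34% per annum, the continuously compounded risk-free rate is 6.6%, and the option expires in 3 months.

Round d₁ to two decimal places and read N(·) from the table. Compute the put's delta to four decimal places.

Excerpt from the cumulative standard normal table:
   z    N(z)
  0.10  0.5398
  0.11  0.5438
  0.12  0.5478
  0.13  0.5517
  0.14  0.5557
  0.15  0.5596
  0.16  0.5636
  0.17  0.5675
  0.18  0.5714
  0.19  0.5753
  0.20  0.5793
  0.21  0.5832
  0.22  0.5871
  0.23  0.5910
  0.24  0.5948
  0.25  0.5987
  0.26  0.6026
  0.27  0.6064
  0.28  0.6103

-0.4129

T = 0.25;  σ√T = 0.1700
d₁ = [ln(320/318) + (0.066 + 0.34²/2)·0.25] / 0.1700 = [0.0063 + 0.0310] / 0.1700 = 0.2189 ⇒ 0.22
N(d₁) = N(0.22) = 0.5871
Δ_put = N(d₁) − 1 = 0.5871 − 1 = -0.4129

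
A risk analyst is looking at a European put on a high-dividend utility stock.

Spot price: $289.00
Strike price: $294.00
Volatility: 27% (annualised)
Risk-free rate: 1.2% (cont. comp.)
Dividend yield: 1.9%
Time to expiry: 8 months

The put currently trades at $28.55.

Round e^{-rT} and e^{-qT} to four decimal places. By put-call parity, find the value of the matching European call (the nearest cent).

$22.26

exp(−qT) = exp(−0.019·0.6667) = 0.9874;  exp(−rT) = exp(−0.012·0.6667) = 0.9920
Put-call parity: C − P = S·e^(−qT) − K·e^(−rT) = 289·0.9874 − 294·0.9920 = 285.3586 − 291.6480 = -6.2894
C = P + (C − P) = 28.55 + (-6.2894) = 22.2606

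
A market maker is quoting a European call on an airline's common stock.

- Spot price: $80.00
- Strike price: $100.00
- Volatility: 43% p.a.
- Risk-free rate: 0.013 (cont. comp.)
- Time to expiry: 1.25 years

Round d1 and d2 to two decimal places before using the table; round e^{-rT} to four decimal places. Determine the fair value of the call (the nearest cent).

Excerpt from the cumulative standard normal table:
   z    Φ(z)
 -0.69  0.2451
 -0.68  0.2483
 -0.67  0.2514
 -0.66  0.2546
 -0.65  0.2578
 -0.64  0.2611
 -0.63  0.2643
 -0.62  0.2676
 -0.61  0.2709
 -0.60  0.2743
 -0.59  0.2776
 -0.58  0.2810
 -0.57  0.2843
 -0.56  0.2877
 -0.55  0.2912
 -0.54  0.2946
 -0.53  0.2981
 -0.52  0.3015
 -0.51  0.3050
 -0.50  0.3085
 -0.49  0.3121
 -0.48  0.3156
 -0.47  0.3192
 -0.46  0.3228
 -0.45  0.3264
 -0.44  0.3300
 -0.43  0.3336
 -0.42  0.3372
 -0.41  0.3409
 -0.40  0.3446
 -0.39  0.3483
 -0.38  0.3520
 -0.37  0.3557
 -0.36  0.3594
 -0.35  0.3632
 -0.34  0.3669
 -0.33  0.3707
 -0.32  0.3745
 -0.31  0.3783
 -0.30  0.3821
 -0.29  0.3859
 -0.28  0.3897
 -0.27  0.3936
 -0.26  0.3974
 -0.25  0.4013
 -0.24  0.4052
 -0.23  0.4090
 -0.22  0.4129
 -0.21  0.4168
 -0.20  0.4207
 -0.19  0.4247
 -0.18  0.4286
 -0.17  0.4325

σ√T = 0.43·√1.25 = 0.4808
d₁ = [ln(80/100) + (0.013 + 0.43²/2)·1.25] / 0.4808 = [-0.2231 + 0.1318] / 0.4808 = -0.1900 ⇒ -0.19
d₂ = d₁ − σ√T = -0.1900 − 0.4808 = -0.6707 ⇒ -0.67
e^(−rT) = e^(−0.013·1.25) = 0.9839
C = 80·N(-0.19) − 100·0.9839·N(-0.67) = 80·0.4247 − 100·0.9839·0.2514 = 33.9760 − 24.7352 = 9.2408

$9.24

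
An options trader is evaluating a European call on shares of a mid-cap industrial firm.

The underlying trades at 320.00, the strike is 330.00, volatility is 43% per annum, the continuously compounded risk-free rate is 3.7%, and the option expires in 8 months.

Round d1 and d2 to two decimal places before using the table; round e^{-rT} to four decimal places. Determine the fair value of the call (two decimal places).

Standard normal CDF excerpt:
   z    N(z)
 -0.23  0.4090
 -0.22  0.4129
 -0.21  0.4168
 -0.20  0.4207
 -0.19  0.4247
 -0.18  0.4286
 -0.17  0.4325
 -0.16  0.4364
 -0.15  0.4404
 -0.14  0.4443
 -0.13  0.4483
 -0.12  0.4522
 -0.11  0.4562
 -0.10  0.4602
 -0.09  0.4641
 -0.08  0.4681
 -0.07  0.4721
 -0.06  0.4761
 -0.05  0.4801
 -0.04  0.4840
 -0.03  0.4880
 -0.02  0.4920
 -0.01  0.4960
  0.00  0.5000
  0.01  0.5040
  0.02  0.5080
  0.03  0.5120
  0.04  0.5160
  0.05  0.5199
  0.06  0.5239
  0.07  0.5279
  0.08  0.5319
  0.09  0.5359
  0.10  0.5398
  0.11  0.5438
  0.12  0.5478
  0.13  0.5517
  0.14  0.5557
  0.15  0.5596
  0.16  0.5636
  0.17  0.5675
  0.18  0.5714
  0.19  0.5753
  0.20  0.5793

43.62

T = 0.6667;  σ√T = 0.3511
d₁ = [ln(320/330) + (0.037 + 0.43²/2)·0.6667] / 0.3511 = [-0.0308 + 0.0863] / 0.3511 = 0.1582 → 0.16
d₂ = d₁ − σ√T = 0.1582 − 0.3511 = -0.1929 → -0.19
e^(−rT) = e^(−0.037·0.6667) = 0.9756
N(d₁) = N(0.16) = 0.5636;  N(d₂) = N(-0.19) = 0.4247
C = 320·0.5636 − 330·0.9756·0.4247 = 180.3520 − 136.7313 = 43.6207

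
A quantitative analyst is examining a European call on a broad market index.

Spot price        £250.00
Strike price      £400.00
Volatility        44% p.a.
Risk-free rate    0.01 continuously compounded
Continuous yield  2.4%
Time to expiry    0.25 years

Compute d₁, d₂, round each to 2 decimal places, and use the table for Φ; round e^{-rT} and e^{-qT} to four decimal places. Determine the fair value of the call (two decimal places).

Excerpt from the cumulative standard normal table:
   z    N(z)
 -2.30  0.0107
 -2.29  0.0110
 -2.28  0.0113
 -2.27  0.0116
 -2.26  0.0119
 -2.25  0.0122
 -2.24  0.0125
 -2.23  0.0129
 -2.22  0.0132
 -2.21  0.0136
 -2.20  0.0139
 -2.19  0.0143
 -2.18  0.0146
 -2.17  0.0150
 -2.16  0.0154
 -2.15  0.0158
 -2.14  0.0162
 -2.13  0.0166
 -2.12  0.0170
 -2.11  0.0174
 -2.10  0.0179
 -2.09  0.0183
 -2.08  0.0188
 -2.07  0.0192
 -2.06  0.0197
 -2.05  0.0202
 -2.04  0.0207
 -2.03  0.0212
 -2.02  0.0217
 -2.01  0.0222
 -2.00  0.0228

T = 0.25;  σ√T = 0.2200
d₁ = [ln(250/400) + (0.01 − 0.024 + ½·0.44²)·0.25] / (σ√T) = (-0.4700 + 0.0207) / 0.2200 = -2.0423 which rounds to -2.04
d₂ = -2.0423 − 0.2200 = -2.2623 which rounds to -2.26
exp(−qT) = exp(−0.024·0.25) = 0.9940;  exp(−rT) = exp(−0.01·0.25) = 0.9975
N(d₁) = N(-2.04) = 0.0207;  N(d₂) = N(-2.26) = 0.0119
C = 250·0.9940·0.0207 − 400·0.9975·0.0119 = 5.1440 − 4.7481 = 0.3959

£0.40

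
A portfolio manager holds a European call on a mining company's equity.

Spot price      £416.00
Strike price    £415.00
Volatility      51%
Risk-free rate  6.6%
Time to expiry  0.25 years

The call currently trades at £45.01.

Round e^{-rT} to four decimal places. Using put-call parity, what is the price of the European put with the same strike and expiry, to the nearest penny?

e^(−rT) = e^(−0.066·0.25) = 0.9836
Put-call parity: C − P = S − K·e^(−rT) = 416 − 415·0.9836 = 416 − 408.1940 = 7.8060
P = C − (C − P) = 45.01 − (7.8060) = 37.2040

£37.20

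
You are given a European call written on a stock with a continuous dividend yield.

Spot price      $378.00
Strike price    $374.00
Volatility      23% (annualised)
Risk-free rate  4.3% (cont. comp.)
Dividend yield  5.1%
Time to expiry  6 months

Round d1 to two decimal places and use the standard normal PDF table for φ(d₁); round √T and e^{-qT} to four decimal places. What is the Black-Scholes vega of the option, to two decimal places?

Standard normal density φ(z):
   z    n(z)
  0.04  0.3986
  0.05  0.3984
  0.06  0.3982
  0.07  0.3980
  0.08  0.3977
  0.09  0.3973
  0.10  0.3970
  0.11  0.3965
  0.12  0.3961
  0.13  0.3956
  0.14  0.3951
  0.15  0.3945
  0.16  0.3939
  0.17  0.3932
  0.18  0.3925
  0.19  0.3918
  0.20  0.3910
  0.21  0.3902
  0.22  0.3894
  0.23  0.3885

103.20

T = 0.5;  σ√T = 0.1626
ln(S/K) + (r − q + σ²/2)T = ln(378/374) + (0.043 − 0.051 + 0.23²/2)·0.5 = 0.0106 + 0.0092 = 0.0199
d₁ = 0.0199 / 0.1626 = 0.1221 ≈ 0.12
√T = √0.5 = 0.7071
φ(d₁) = φ(0.12) = 0.3961
exp(−qT) = exp(−0.051·0.5) = 0.9748
vega = S·exp(−qT)·φ(d₁)·√T = 378·0.9748·0.3961·0.7071 = 103.2032
(The put has the same vega.)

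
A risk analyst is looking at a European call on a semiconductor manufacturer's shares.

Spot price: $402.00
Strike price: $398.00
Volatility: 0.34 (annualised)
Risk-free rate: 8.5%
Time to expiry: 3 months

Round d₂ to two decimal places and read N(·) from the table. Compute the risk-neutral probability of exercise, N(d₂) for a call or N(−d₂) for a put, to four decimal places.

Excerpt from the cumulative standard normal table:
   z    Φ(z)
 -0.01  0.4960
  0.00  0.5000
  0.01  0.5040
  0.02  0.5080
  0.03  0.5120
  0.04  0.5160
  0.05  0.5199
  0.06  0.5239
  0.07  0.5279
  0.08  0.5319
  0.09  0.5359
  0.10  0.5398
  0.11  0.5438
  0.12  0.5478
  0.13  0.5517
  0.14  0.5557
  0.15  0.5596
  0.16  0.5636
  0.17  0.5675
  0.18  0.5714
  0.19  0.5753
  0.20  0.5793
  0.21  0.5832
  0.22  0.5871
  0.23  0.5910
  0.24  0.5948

T = 0.25;  σ√T = 0.1700
d₁ = [ln(402/398) + (0.085 + 0.34²/2)·0.25] / 0.1700 = [0.0100 + 0.0357] / 0.1700 = 0.2688 ⇒ 0.27
d₂ = d₁ − σ√T = 0.2688 − 0.1700 = 0.0988 ⇒ 0.10
Pr(exercise) under Q = N(d₂) = 0.5398

0.5398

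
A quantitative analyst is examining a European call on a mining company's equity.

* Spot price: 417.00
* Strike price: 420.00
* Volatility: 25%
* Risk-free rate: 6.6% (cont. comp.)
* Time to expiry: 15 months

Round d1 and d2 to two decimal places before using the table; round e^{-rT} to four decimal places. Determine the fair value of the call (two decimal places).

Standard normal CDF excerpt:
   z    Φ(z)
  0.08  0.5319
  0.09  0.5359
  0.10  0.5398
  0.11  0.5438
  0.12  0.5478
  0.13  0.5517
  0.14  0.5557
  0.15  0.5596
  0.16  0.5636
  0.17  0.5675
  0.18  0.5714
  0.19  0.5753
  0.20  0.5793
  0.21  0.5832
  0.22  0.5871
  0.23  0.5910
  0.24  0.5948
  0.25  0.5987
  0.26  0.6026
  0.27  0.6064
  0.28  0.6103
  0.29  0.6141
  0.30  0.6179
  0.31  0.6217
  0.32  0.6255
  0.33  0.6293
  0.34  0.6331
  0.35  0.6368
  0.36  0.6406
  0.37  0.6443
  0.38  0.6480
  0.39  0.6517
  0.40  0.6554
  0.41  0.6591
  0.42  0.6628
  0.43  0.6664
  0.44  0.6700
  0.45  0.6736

σ√T = 0.25·√1.25 = 0.2795
d₁ = [ln(417/420) + (0.066 + ½·0.25²)·1.25] / (σ√T) = (-0.0072 + 0.1216) / 0.2795 = 0.4093 which rounds to 0.41
d₂ = 0.4093 − 0.2795 = 0.1298 which rounds to 0.13
e^(−rT) = e^(−0.066·1.25) = 0.9208
C = 417·N(0.41) − 420·0.9208·N(0.13) = 417·0.6591 − 420·0.9208·0.5517 = 274.8447 − 213.3623 = 61.4824

61.48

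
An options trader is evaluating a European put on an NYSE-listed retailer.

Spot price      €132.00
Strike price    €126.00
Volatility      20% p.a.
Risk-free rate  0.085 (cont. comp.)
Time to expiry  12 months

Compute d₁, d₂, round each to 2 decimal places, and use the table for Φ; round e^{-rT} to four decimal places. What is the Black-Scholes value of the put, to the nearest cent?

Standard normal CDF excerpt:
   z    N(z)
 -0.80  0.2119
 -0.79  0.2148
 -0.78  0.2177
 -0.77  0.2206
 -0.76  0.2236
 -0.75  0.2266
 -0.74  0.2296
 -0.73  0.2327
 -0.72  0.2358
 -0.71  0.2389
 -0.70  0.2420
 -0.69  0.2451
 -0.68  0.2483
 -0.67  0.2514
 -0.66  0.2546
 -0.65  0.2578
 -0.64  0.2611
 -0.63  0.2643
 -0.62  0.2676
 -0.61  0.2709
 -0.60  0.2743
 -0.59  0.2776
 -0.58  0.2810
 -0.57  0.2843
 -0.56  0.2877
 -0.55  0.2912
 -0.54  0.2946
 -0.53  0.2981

€3.78

σ√T = 0.2 × 1.0000 = 0.2000
d₁ = [ln(132/126) + (0.085 + ½·0.2²)·1] / (σ√T) = (0.0465 + 0.1050) / 0.2000 = 0.7576 which rounds to 0.76
d₂ = 0.7576 − 0.2000 = 0.5576 which rounds to 0.56
exp(−rT) = exp(−0.085·1) = 0.9185
P = 126·0.9185·N(-0.56) − 132·N(-0.76) = 126·0.9185·0.2877 − 132·0.2236 = 33.2958 − 29.5152 = 3.7806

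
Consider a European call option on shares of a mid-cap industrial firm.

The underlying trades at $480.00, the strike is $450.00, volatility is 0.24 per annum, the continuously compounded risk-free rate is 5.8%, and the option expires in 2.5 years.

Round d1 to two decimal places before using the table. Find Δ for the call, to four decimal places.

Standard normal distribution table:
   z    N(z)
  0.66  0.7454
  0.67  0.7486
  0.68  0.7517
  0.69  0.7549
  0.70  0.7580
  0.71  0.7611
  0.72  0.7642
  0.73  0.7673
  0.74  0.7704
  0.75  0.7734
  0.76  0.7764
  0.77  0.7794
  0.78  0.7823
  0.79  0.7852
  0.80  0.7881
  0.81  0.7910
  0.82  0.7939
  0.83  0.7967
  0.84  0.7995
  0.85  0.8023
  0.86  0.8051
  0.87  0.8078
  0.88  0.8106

0.7704

σ√T = 0.24·√2.5 = 0.3795
d₁ = [ln(480/450) + (0.058 + 0.24²/2)·2.5] / 0.3795 = [0.0645 + 0.2170] / 0.3795 = 0.7419 which rounds to 0.74
N(d₁) = N(0.74) = 0.7704
Δ_call = N(d₁) = 0.7704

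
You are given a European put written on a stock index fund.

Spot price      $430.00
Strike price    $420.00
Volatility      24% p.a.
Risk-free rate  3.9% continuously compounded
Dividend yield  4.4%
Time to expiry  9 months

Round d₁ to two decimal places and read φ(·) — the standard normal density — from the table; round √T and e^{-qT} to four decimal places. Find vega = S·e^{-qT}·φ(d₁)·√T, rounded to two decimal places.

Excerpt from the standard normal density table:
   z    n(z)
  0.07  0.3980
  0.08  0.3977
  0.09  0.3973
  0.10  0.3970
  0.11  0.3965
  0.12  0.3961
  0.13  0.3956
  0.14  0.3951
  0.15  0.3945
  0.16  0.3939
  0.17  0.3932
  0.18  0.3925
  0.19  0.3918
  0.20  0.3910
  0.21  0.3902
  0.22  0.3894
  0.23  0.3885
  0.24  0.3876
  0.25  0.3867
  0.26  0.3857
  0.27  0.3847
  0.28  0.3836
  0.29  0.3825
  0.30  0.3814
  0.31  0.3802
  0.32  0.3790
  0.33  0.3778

140.87

σ√T = 0.24 × 0.8660 = 0.2078
ln(S/K) + (r − q + σ²/2)T = ln(430/420) + (0.039 − 0.044 + 0.24²/2)·0.75 = 0.0235 + 0.0179 = 0.0414
d₁ = 0.0414 / 0.2078 = 0.1991 ≈ 0.20
√T = √0.75 = 0.8660
φ(d₁) = φ(0.20) = 0.3910
exp(−qT) = exp(−0.044·0.75) = 0.9675
vega = S·exp(−qT)·φ(d₁)·√T = 430·0.9675·0.3910·0.8660 = 140.8686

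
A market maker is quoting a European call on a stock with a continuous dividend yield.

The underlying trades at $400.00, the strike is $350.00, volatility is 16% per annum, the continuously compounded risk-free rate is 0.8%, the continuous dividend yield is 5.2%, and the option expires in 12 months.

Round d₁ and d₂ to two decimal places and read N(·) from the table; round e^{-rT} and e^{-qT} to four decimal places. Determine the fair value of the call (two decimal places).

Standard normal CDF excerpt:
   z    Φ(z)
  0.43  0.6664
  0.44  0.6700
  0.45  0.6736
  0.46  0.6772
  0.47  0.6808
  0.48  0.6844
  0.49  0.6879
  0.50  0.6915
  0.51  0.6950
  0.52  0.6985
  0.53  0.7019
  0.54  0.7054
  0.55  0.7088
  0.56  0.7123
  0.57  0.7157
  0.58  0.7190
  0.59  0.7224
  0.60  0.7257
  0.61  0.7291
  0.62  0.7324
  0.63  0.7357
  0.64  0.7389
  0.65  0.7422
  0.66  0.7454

$42.95

T = 1;  σ√T = 0.1600
d₁ = [ln(400/350) + (0.008 − 0.052 + 0.16²/2)·1] / 0.1600 = [0.1335 − 0.0312] / 0.1600 = 0.6396 → 0.64
d₂ = d₁ − σ√T = 0.6396 − 0.1600 = 0.4796 → 0.48
exp(−qT) = exp(−0.052·1) = 0.9493;  exp(−rT) = exp(−0.008·1) = 0.9920
C = 400·0.9493·N(0.64) − 350·0.9920·N(0.48) = 400·0.9493·0.7389 − 350·0.9920·0.6844 = 280.5751 − 237.6237 = 42.9514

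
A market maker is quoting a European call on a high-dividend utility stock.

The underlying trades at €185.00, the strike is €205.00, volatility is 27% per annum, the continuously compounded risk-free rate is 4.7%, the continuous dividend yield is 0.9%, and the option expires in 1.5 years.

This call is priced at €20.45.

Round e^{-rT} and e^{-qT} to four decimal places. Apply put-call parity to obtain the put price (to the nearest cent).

€28.97

exp(−qT) = exp(−0.009·1.5) = 0.9866;  exp(−rT) = exp(−0.047·1.5) = 0.9319
Put-call parity: C − P = S·e^(−qT) − K·e^(−rT) = 185·0.9866 − 205·0.9319 = 182.5210 − 191.0395 = -8.5185
P = C − (C − P) = 20.45 − (-8.5185) = 28.9685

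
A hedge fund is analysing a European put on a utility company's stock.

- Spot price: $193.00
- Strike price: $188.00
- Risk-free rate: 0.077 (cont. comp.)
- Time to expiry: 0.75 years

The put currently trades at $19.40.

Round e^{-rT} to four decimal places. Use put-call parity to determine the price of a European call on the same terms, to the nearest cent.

exp(−rT) = exp(−0.077·0.75) = 0.9439
Put-call parity: C − P = S − K·e^(−rT) = 193 − 188·0.9439 = 193 − 177.4532 = 15.5468
C = P + (C − P) = 19.40 + (15.5468) = 34.9468

$34.95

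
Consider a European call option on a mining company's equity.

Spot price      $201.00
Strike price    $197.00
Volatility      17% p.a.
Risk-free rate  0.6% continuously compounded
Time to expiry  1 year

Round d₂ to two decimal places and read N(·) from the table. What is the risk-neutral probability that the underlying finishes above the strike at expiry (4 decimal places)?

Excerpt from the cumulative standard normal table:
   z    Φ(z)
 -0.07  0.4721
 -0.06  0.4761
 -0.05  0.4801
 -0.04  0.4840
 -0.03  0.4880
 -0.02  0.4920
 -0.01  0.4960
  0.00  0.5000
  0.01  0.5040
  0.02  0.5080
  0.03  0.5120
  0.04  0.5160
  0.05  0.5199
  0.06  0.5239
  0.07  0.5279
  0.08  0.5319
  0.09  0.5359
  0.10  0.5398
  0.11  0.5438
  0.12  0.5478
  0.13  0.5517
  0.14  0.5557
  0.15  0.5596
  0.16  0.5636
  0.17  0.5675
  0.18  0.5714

0.5279

T = 1;  σ√T = 0.1700
d₁ = [ln(201/197) + (0.006 + 0.17²/2)·1] / 0.1700 = [0.0201 + 0.0205] / 0.1700 = 0.2385 ⇒ 0.24
d₂ = d₁ − σ√T = 0.2385 − 0.1700 = 0.0685 ⇒ 0.07
Pr(exercise) under Q = N(d₂) = 0.5279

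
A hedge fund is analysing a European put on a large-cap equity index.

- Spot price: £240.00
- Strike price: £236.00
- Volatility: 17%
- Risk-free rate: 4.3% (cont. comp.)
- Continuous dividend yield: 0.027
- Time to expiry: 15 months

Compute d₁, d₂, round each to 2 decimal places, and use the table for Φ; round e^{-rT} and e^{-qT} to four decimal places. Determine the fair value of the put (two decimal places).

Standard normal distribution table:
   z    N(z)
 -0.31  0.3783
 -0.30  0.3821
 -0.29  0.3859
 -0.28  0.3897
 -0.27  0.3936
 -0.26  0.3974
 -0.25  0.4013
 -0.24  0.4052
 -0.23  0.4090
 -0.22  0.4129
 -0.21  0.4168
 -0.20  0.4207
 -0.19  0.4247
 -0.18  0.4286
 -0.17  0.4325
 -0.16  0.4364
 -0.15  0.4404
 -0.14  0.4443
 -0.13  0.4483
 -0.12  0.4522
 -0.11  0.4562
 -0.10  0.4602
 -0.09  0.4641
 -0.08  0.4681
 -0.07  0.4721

σ√T = 0.17 × 1.1180 = 0.1901
d₁ = [ln(240/236) + (0.043 − 0.027 + ½·0.17²)·1.25] / (σ√T) = (0.0168 + 0.0381) / 0.1901 = 0.2887 which rounds to 0.29
d₂ = 0.2887 − 0.1901 = 0.0986 which rounds to 0.10
exp(−qT) = exp(−0.027·1.25) = 0.9668;  exp(−rT) = exp(−0.043·1.25) = 0.9477
N(−d₂) = N(-0.10) = 0.4602;  N(−d₁) = N(-0.29) = 0.3859
P = 236·0.9477·0.4602 − 240·0.9668·0.3859 = 102.9270 − 89.5411 = 13.3859

£13.39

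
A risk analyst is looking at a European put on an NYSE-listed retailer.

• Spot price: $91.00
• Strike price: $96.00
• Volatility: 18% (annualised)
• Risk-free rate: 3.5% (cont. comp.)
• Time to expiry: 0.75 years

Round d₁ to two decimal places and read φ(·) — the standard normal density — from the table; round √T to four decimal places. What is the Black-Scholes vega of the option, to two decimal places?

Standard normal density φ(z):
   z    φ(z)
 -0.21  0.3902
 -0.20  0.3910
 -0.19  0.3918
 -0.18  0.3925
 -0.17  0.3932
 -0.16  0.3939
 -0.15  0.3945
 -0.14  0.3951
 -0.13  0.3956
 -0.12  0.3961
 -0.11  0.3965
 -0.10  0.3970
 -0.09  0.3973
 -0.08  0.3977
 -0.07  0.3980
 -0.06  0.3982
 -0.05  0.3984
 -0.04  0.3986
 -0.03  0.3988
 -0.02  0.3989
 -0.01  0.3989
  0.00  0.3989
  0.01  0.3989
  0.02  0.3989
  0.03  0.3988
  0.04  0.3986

σ√T = 0.18 × 0.8660 = 0.1559
d₁ = [ln(91/96) + (0.035 + 0.18²/2)·0.75] / 0.1559 = [-0.0535 + 0.0384] / 0.1559 = -0.0968 ⇒ -0.10
√T = √0.75 = 0.8660
φ(d₁) = φ(-0.10) = 0.3970
vega = S·φ(d₁)·√T = 91·0.3970·0.8660 = 31.2860
(Vega is the same for a European call and put with the same parameters.)

31.29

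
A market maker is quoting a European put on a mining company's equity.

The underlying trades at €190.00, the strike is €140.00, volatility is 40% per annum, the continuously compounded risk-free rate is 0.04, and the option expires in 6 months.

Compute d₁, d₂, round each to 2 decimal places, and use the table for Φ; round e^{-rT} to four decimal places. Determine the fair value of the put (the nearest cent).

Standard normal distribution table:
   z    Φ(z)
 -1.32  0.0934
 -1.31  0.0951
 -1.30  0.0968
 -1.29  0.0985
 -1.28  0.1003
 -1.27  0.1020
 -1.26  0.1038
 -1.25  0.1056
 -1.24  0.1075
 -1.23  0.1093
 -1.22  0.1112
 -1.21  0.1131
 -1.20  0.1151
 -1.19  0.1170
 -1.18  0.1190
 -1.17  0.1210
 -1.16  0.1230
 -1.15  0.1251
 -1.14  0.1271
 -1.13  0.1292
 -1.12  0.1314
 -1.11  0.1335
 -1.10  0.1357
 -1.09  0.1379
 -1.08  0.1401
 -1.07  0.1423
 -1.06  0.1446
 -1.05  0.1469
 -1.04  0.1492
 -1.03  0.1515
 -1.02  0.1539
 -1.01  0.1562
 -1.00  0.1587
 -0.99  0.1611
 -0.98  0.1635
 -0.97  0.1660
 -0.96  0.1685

€2.72

σ√T = 0.4 × 0.7071 = 0.2828
d₁ = [ln(190/140) + (0.04 + ½·0.4²)·0.5] / (σ√T) = (0.3054 + 0.0600) / 0.2828 = 1.2918 ⇒ 1.29
d₂ = 1.2918 − 0.2828 = 1.0090 ⇒ 1.01
e^(−rT) = e^(−0.04·0.5) = 0.9802
P = 140·0.9802·N(-1.01) − 190·N(-1.29) = 140·0.9802·0.1562 − 190·0.0985 = 21.4350 − 18.7150 = 2.7200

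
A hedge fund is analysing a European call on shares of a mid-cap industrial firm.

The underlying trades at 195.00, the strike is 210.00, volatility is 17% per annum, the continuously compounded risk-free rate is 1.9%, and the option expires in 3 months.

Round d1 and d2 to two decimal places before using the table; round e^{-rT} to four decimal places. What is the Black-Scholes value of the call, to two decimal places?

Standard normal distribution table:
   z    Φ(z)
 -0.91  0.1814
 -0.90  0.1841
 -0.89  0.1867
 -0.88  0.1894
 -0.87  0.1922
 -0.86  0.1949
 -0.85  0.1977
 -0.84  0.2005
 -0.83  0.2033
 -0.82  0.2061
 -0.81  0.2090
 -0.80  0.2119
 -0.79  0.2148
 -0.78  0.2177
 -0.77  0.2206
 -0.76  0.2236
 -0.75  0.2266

2.28

σ√T = 0.17·√0.25 = 0.0850
d₁ = [ln(195/210) + (0.019 + ½·0.17²)·0.25] / (σ√T) = (-0.0741 + 0.0084) / 0.0850 = -0.7735 → -0.77
d₂ = -0.7735 − 0.0850 = -0.8585 → -0.86
e^(−rT) = e^(−0.019·0.25) = 0.9953
N(d₁) = N(-0.77) = 0.2206;  N(d₂) = N(-0.86) = 0.1949
C = 195·0.2206 − 210·0.9953·0.1949 = 43.0170 − 40.7366 = 2.2804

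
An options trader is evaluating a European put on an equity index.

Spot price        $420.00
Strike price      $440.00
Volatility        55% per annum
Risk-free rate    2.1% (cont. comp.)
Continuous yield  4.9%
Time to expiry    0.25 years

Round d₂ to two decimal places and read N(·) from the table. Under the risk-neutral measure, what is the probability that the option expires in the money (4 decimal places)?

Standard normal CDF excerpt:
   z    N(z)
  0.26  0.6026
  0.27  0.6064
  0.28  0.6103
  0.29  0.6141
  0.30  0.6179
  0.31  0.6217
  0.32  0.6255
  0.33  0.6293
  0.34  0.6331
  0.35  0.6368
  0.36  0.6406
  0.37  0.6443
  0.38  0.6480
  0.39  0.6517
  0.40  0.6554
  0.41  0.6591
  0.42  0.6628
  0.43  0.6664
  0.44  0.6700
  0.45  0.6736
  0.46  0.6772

σ√T = 0.55 × 0.5000 = 0.2750
d₁ = [ln(420/440) + (0.021 − 0.049 + 0.55²/2)·0.25] / 0.2750 = [-0.0465 + 0.0308] / 0.2750 = -0.0571 ⇒ -0.06
d₂ = d₁ − σ√T = -0.0571 − 0.2750 = -0.3321 ⇒ -0.33
Risk-neutral Pr[S_T < K] = N(−d₂) = N(0.33) = 0.6293

0.6293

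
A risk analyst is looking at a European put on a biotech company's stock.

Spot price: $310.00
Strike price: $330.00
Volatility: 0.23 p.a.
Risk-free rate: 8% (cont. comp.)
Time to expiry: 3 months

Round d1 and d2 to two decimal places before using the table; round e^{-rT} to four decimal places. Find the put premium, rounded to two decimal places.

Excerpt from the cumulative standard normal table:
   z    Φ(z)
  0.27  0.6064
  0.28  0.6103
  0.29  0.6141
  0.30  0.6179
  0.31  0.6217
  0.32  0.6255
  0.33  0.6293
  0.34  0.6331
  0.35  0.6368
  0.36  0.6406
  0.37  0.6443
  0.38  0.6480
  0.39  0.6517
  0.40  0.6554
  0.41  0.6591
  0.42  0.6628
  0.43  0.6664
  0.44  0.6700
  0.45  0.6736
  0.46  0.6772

σ√T = 0.23 × 0.5000 = 0.1150
d₁ = [ln(310/330) + (0.08 + 0.23²/2)·0.25] / 0.1150 = [-0.0625 + 0.0266] / 0.1150 = -0.3122 ⇒ -0.31
d₂ = d₁ − σ√T = -0.3122 − 0.1150 = -0.4272 ⇒ -0.43
exp(−rT) = exp(−0.08·0.25) = 0.9802
N(−d₂) = N(0.43) = 0.6664;  N(−d₁) = N(0.31) = 0.6217
P = 330·0.9802·0.6664 − 310·0.6217 = 215.5577 − 192.7270 = 22.8307

$22.83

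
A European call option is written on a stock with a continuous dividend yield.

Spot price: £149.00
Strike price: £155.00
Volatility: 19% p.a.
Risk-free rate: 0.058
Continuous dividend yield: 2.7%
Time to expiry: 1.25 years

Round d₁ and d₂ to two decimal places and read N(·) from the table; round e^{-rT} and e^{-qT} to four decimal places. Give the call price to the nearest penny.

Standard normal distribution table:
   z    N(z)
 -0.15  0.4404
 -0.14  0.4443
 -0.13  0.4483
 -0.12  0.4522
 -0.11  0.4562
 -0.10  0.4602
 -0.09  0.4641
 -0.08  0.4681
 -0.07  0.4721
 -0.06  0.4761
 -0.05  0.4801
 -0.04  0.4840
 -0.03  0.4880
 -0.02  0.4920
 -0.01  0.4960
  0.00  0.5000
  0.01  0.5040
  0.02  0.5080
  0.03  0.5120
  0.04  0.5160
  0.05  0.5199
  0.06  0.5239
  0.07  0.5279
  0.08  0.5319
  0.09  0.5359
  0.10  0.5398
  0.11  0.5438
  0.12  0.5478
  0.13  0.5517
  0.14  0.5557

T = 1.25;  σ√T = 0.2124
d₁ = [ln(149/155) + (0.058 − 0.027 + 0.19²/2)·1.25] / 0.2124 = [-0.0395 + 0.0613] / 0.2124 = 0.1028 ⇒ 0.10
d₂ = d₁ − σ√T = 0.1028 − 0.2124 = -0.1096 ⇒ -0.11
e^(−qT) = e^(−0.027·1.25) = 0.9668;  e^(−rT) = e^(−0.058·1.25) = 0.9301
N(d₁) = N(0.10) = 0.5398;  N(d₂) = N(-0.11) = 0.4562
C = 149·0.9668·0.5398 − 155·0.9301·0.4562 = 77.7599 − 65.7683 = 11.9916

£11.99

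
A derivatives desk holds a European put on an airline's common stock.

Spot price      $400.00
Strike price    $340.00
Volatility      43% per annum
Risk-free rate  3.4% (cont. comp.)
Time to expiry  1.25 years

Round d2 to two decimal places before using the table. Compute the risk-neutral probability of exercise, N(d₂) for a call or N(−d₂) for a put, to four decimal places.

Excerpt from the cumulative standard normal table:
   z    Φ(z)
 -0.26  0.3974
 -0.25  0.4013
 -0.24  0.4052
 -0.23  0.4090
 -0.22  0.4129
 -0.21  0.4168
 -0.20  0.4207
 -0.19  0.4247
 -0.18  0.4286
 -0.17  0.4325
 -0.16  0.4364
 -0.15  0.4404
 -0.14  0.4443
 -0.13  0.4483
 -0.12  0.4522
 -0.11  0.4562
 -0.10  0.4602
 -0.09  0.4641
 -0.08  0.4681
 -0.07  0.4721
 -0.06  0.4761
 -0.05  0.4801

0.4247

σ√T = 0.43 × 1.1180 = 0.4808
ln(S/K) + (r + σ²/2)T = ln(400/340) + (0.034 + 0.43²/2)·1.25 = 0.1625 + 0.1581 = 0.3206
d₁ = 0.3206 / 0.4808 = 0.6668 which rounds to 0.67
d₂ = d₁ − σ√T = 0.6668 − 0.4808 = 0.1861 which rounds to 0.19
Pr(exercise) under Q = N(−d₂) = N(-0.19) = 0.4247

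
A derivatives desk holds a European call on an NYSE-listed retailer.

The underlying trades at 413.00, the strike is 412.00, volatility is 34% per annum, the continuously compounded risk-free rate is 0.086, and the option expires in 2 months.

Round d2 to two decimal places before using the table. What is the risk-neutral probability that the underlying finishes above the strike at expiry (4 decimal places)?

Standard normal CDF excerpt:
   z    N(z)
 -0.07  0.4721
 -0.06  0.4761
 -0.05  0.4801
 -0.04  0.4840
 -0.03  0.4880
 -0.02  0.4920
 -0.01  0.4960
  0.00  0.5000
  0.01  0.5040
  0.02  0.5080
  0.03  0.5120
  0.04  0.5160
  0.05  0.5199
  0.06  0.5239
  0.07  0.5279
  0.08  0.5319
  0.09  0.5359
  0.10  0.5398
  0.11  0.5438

T = 0.1667;  σ√T = 0.1388
d₁ = [ln(413/412) + (0.086 + 0.34²/2)·0.1667] / 0.1388 = [0.0024 + 0.0240] / 0.1388 = 0.1901 → 0.19
d₂ = d₁ − σ√T = 0.1901 − 0.1388 = 0.0513 → 0.05
Risk-neutral Pr[S_T > K] = N(d₂) = N(0.05) = 0.5199

0.5199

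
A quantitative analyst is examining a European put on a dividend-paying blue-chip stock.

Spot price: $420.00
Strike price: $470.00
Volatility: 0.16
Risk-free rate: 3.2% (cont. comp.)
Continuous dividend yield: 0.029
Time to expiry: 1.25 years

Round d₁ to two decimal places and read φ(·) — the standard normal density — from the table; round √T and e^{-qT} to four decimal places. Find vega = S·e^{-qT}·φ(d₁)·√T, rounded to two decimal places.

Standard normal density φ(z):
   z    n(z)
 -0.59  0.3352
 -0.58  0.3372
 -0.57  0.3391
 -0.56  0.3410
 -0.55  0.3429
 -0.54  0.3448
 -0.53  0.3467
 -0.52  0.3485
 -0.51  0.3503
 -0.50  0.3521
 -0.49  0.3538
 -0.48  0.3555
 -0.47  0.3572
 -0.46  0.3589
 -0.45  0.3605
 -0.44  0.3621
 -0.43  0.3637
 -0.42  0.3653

157.82

σ√T = 0.16 × 1.1180 = 0.1789
d₁ = [ln(420/470) + (0.032 − 0.029 + ½·0.16²)·1.25] / (σ√T) = (-0.1125 + 0.0198) / 0.1789 = -0.5184 → -0.52
√T = √1.25 = 1.1180
φ(d₁) = φ(-0.52) = 0.3485
exp(−qT) = exp(−0.029·1.25) = 0.9644
vega = S·exp(−qT)·φ(d₁)·√T = 420·0.9644·0.3485·1.1180 = 157.8160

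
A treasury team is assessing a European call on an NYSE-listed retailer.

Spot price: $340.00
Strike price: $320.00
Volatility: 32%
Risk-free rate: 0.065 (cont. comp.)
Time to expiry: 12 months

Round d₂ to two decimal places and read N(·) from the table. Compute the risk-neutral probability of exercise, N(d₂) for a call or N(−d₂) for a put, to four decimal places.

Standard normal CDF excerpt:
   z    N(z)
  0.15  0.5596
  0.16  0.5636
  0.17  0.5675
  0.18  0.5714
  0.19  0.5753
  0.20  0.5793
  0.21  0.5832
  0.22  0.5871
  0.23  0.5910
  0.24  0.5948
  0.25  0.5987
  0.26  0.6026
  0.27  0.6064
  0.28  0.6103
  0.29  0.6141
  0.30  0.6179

0.5910

T = 1;  σ√T = 0.3200
d₁ = [ln(340/320) + (0.065 + 0.32²/2)·1] / 0.3200 = [0.0606 + 0.1162] / 0.3200 = 0.5526 → 0.55
d₂ = d₁ − σ√T = 0.5526 − 0.3200 = 0.2326 → 0.23
Risk-neutral Pr[S_T > K] = N(d₂) = N(0.23) = 0.5910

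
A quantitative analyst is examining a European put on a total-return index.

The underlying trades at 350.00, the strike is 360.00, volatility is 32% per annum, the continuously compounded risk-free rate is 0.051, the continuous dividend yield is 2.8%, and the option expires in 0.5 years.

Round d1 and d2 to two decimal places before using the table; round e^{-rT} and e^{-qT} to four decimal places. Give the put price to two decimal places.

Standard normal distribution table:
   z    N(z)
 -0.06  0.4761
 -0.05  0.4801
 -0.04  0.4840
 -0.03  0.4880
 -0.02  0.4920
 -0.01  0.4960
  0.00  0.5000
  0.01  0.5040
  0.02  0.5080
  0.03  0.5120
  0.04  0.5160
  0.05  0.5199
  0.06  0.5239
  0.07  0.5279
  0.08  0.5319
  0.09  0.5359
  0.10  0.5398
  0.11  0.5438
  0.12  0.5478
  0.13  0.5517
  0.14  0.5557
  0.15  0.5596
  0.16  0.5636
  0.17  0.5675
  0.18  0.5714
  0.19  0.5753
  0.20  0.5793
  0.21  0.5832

34.84

σ√T = 0.32 × 0.7071 = 0.2263
d₁ = [ln(350/360) + (0.051 − 0.028 + 0.32²/2)·0.5] / 0.2263 = [-0.0282 + 0.0371] / 0.2263 = 0.0395 ⇒ 0.04
d₂ = d₁ − σ√T = 0.0395 − 0.2263 = -0.1868 ⇒ -0.19
exp(−qT) = exp(−0.028·0.5) = 0.9861;  exp(−rT) = exp(−0.051·0.5) = 0.9748
N(−d₂) = N(0.19) = 0.5753;  N(−d₁) = N(-0.04) = 0.4840
P = 360·0.9748·0.5753 − 350·0.9861·0.4840 = 201.8889 − 167.0453 = 34.8435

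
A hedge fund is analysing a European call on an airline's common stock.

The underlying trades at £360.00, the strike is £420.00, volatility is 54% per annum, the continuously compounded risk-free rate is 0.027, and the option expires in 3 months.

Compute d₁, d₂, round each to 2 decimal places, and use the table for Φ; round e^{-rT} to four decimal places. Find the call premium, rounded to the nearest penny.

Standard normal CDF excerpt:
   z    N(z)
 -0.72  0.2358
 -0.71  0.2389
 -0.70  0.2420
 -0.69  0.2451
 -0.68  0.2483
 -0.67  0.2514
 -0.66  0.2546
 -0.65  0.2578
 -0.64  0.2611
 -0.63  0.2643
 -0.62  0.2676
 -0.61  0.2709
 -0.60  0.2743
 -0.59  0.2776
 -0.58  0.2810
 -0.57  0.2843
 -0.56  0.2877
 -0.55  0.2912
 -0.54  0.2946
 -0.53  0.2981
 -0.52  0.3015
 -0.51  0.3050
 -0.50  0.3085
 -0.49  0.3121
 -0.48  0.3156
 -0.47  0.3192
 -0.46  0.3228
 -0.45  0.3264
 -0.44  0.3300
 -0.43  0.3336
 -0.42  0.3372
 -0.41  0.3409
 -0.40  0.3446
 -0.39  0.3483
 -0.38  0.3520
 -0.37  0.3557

T = 0.25;  σ√T = 0.2700
d₁ = [ln(360/420) + (0.027 + ½·0.54²)·0.25] / (σ√T) = (-0.1542 + 0.0432) / 0.2700 = -0.4109 ⇒ -0.41
d₂ = -0.4109 − 0.2700 = -0.6809 ⇒ -0.68
e^(−rT) = e^(−0.027·0.25) = 0.9933
C = 360·N(-0.41) − 420·0.9933·N(-0.68) = 360·0.3409 − 420·0.9933·0.2483 = 122.7240 − 103.5873 = 19.1367

£19.14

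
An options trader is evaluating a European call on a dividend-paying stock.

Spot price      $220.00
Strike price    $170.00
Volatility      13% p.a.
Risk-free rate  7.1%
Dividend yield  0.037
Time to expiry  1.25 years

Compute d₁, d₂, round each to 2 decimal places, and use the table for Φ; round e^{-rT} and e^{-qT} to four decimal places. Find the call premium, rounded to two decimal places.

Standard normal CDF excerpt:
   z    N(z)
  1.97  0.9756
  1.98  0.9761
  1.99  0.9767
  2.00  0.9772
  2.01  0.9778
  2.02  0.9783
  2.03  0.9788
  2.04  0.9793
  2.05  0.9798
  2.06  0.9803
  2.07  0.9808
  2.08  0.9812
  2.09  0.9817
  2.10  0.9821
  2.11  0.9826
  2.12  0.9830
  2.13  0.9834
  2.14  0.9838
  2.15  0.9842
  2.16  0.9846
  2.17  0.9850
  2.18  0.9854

σ√T = 0.13·√1.25 = 0.1453
d₁ = [ln(220/170) + (0.071 − 0.037 + ½·0.13²)·1.25] / (σ√T) = (0.2578 + 0.0531) / 0.1453 = 2.1390 ≈ 2.14
d₂ = 2.1390 − 0.1453 = 1.9937 ≈ 1.99
exp(−qT) = exp(−0.037·1.25) = 0.9548;  exp(−rT) = exp(−0.071·1.25) = 0.9151
N(d₁) = N(2.14) = 0.9838;  N(d₂) = N(1.99) = 0.9767
C = 220·0.9548·0.9838 − 170·0.9151·0.9767 = 206.6531 − 151.9423 = 54.7108

$54.71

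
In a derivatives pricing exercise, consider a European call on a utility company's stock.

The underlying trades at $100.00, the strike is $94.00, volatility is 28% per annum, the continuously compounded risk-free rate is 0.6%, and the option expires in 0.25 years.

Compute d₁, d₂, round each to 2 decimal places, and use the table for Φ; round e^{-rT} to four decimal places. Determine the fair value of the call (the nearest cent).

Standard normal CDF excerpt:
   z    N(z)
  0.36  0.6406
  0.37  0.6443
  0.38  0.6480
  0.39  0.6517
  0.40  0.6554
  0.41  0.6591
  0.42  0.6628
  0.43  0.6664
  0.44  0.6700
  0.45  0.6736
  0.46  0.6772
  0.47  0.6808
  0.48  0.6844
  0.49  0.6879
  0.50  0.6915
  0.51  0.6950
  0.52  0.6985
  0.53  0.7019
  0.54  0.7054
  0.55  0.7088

σ√T = 0.28 × 0.5000 = 0.1400
ln(S/K) + (r + σ²/2)T = ln(100/94) + (0.006 + 0.28²/2)·0.25 = 0.0619 + 0.0113 = 0.0732
d₁ = 0.0732 / 0.1400 = 0.5227 ⇒ 0.52
d₂ = d₁ − σ√T = 0.5227 − 0.1400 = 0.3827 ⇒ 0.38
exp(−rT) = exp(−0.006·0.25) = 0.9985
C = 100·N(0.52) − 94·0.9985·N(0.38) = 100·0.6985 − 94·0.9985·0.6480 = 69.8500 − 60.8206 = 9.0294

$9.03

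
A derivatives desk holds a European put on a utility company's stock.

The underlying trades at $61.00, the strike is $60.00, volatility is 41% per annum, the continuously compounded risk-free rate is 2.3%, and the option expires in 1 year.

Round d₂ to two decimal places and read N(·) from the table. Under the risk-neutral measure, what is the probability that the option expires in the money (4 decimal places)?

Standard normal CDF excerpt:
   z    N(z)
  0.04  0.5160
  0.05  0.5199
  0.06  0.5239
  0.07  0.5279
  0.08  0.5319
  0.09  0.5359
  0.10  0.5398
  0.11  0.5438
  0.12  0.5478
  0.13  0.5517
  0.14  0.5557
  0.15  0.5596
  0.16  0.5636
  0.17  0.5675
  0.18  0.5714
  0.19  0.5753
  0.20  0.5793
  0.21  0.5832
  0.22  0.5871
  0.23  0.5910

0.5438

σ√T = 0.41 × 1.0000 = 0.4100
ln(S/K) + (r + σ²/2)T = ln(61/60) + (0.023 + 0.41²/2)·1 = 0.0165 + 0.1070 = 0.1236
d₁ = 0.1236 / 0.4100 = 0.3014 → 0.30
d₂ = d₁ − σ√T = 0.3014 − 0.4100 = -0.1086 → -0.11
Risk-neutral Pr[S_T < K] = N(−d₂) = N(0.11) = 0.5438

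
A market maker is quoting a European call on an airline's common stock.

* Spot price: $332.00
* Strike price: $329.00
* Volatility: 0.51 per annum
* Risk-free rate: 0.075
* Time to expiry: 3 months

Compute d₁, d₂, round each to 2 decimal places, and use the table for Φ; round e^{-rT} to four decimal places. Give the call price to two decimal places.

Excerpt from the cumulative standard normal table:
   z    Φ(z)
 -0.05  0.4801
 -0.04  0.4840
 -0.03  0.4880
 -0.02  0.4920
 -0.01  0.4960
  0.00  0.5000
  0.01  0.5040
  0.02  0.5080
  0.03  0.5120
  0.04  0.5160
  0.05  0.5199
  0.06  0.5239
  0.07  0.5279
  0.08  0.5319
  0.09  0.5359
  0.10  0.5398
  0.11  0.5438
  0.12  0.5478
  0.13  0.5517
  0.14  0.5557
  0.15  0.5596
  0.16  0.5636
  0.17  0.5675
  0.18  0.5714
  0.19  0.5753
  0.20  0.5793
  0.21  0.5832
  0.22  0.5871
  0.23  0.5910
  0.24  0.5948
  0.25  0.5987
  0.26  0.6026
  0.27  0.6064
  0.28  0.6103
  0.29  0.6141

$38.62

σ√T = 0.51·√0.25 = 0.2550
d₁ = [ln(332/329) + (0.075 + 0.51²/2)·0.25] / 0.2550 = [0.0091 + 0.0513] / 0.2550 = 0.2366 ⇒ 0.24
d₂ = d₁ − σ√T = 0.2366 − 0.2550 = -0.0184 ⇒ -0.02
exp(−rT) = exp(−0.075·0.25) = 0.9814
C = 332·N(0.24) − 329·0.9814·N(-0.02) = 332·0.5948 − 329·0.9814·0.4920 = 197.4736 − 158.8573 = 38.6163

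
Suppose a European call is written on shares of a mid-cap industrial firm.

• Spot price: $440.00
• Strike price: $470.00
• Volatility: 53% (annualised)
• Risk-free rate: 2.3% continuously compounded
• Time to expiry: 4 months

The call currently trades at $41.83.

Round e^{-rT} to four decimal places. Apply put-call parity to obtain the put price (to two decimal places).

$68.26

exp(−rT) = exp(−0.023·0.3333) = 0.9924
Put-call parity: C − P = S − K·e^(−rT) = 440 − 470·0.9924 = 440 − 466.4280 = -26.4280
P = C − (C − P) = 41.83 − (-26.4280) = 68.2580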